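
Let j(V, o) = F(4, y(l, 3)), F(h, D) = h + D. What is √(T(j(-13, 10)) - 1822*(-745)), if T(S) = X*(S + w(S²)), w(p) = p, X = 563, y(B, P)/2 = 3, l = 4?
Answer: 2*√354830 ≈ 1191.4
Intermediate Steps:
y(B, P) = 6 (y(B, P) = 2*3 = 6)
F(h, D) = D + h
j(V, o) = 10 (j(V, o) = 6 + 4 = 10)
T(S) = 563*S + 563*S² (T(S) = 563*(S + S²) = 563*S + 563*S²)
√(T(j(-13, 10)) - 1822*(-745)) = √(563*10*(1 + 10) - 1822*(-745)) = √(563*10*11 + 1357390) = √(61930 + 1357390) = √1419320 = 2*√354830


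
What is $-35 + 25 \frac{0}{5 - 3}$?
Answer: $-35$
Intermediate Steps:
$-35 + 25 \frac{0}{5 - 3} = -35 + 25 \cdot \frac{0}{2} = -35 + 25 \cdot 0 \cdot \frac{1}{2} = -35 + 25 \cdot 0 = -35 + 0 = -35$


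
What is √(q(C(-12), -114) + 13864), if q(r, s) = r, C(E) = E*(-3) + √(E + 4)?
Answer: √(13900 + 2*I*√2) ≈ 117.9 + 0.012*I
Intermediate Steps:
C(E) = √(4 + E) - 3*E (C(E) = -3*E + √(4 + E) = √(4 + E) - 3*E)
√(q(C(-12), -114) + 13864) = √((√(4 - 12) - 3*(-12)) + 13864) = √((√(-8) + 36) + 13864) = √((2*I*√2 + 36) + 13864) = √((36 + 2*I*√2) + 13864) = √(13900 + 2*I*√2)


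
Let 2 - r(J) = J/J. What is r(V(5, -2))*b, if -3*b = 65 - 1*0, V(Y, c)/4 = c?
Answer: -65/3 ≈ -21.667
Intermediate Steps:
V(Y, c) = 4*c
r(J) = 1 (r(J) = 2 - J/J = 2 - 1*1 = 2 - 1 = 1)
b = -65/3 (b = -(65 - 1*0)/3 = -(65 + 0)/3 = -⅓*65 = -65/3 ≈ -21.667)
r(V(5, -2))*b = 1*(-65/3) = -65/3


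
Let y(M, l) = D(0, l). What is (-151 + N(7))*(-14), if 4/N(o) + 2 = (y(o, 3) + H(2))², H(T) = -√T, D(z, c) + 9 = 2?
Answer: 86618/41 + 16*√2/41 ≈ 2113.2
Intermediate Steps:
D(z, c) = -7 (D(z, c) = -9 + 2 = -7)
y(M, l) = -7
N(o) = 4/(-2 + (-7 - √2)²)
(-151 + N(7))*(-14) = (-151 + (4/41 - 8*√2/287))*(-14) = (-6187/41 - 8*√2/287)*(-14) = 86618/41 + 16*√2/41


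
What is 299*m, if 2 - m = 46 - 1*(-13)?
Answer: -17043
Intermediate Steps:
m = -57 (m = 2 - (46 - 1*(-13)) = 2 - (46 + 13) = 2 - 1*59 = 2 - 59 = -57)
299*m = 299*(-57) = -17043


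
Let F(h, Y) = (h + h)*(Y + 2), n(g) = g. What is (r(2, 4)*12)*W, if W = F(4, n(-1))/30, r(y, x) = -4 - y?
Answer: -96/5 ≈ -19.200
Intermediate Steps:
F(h, Y) = 2*h*(2 + Y) (F(h, Y) = (2*h)*(2 + Y) = 2*h*(2 + Y))
W = 4/15 (W = (2*4*(2 - 1))/30 = (2*4*1)*(1/30) = 8*(1/30) = 4/15 ≈ 0.26667)
(r(2, 4)*12)*W = ((-4 - 1*2)*12)*(4/15) = ((-4 - 2)*12)*(4/15) = -6*12*(4/15) = -72*4/15 = -96/5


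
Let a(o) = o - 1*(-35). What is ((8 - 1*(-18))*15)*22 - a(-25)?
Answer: 8570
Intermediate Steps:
a(o) = 35 + o (a(o) = o + 35 = 35 + o)
((8 - 1*(-18))*15)*22 - a(-25) = ((8 - 1*(-18))*15)*22 - (35 - 25) = ((8 + 18)*15)*22 - 1*10 = (26*15)*22 - 10 = 390*22 - 10 = 8580 - 10 = 8570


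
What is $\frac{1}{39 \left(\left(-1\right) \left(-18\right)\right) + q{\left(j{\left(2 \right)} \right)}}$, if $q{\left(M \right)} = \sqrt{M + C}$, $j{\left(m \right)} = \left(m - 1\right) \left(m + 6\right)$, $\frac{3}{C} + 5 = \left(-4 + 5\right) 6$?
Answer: $\frac{702}{492793} - \frac{\sqrt{11}}{492793} \approx 0.0014178$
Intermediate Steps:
$C = 3$ ($C = \frac{3}{-5 + \left(-4 + 5\right) 6} = \frac{3}{-5 + 1 \cdot 6} = \frac{3}{-5 + 6} = \frac{3}{1} = 3 \cdot 1 = 3$)
$j{\left(m \right)} = \left(-1 + m\right) \left(6 + m\right)$
$q{\left(M \right)} = \sqrt{3 + M}$ ($q{\left(M \right)} = \sqrt{M + 3} = \sqrt{3 + M}$)
$\frac{1}{39 \left(\left(-1\right) \left(-18\right)\right) + q{\left(j{\left(2 \right)} \right)}} = \frac{1}{39 \left(\left(-1\right) \left(-18\right)\right) + \sqrt{3 + \left(-6 + 2^{2} + 5 \cdot 2\right)}} = \frac{1}{39 \cdot 18 + \sqrt{3 + \left(-6 + 4 + 10\right)}} = \frac{1}{702 + \sqrt{3 + 8}} = \frac{1}{702 + \sqrt{11}}$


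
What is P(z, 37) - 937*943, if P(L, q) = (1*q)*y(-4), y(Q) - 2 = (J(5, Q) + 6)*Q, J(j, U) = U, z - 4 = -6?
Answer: -883813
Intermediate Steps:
z = -2 (z = 4 - 6 = -2)
y(Q) = 2 + Q*(6 + Q) (y(Q) = 2 + (Q + 6)*Q = 2 + (6 + Q)*Q = 2 + Q*(6 + Q))
P(L, q) = -6*q (P(L, q) = (1*q)*(2 + (-4)² + 6*(-4)) = q*(2 + 16 - 24) = q*(-6) = -6*q)
P(z, 37) - 937*943 = -6*37 - 937*943 = -222 - 883591 = -883813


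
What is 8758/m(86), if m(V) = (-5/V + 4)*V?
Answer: 8758/339 ≈ 25.835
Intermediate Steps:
m(V) = V*(4 - 5/V) (m(V) = (4 - 5/V)*V = V*(4 - 5/V))
8758/m(86) = 8758/(-5 + 4*86) = 8758/(-5 + 344) = 8758/339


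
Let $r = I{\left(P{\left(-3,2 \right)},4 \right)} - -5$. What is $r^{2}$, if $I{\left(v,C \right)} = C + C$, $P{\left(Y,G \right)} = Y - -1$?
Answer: $169$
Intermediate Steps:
$P{\left(Y,G \right)} = 1 + Y$ ($P{\left(Y,G \right)} = Y + 1 = 1 + Y$)
$I{\left(v,C \right)} = 2 C$
$r = 13$ ($r = 2 \cdot 4 - -5 = 8 + 5 = 13$)
$r^{2} = 13^{2} = 169$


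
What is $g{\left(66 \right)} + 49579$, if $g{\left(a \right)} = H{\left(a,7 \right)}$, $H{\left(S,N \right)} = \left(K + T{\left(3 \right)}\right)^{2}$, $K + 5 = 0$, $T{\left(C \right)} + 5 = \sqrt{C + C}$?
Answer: $49685 - 20 \sqrt{6} \approx 49636.0$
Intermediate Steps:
$T{\left(C \right)} = -5 + \sqrt{2} \sqrt{C}$ ($T{\left(C \right)} = -5 + \sqrt{C + C} = -5 + \sqrt{2 C} = -5 + \sqrt{2} \sqrt{C}$)
$K = -5$ ($K = -5 + 0 = -5$)
$H{\left(S,N \right)} = \left(-10 + \sqrt{6}\right)^{2}$ ($H{\left(S,N \right)} = \left(-5 - \left(5 - \sqrt{2} \sqrt{3}\right)\right)^{2} = \left(-5 - \left(5 - \sqrt{6}\right)\right)^{2} = \left(-10 + \sqrt{6}\right)^{2}$)
$g{\left(a \right)} = \left(10 - \sqrt{6}\right)^{2}$
$g{\left(66 \right)} + 49579 = \left(10 - \sqrt{6}\right)^{2} + 49579 = 49579 + \left(10 - \sqrt{6}\right)^{2}$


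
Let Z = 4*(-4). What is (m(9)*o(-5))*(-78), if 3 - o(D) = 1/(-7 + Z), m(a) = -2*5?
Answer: 54600/23 ≈ 2373.9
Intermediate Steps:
Z = -16
m(a) = -10
o(D) = 70/23 (o(D) = 3 - 1/(-7 - 16) = 3 - 1/(-23) = 3 - 1*(-1/23) = 3 + 1/23 = 70/23)
(m(9)*o(-5))*(-78) = -10*70/23*(-78) = -700/23*(-78) = 54600/23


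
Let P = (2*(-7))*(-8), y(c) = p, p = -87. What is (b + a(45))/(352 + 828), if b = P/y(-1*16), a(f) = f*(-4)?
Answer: -3943/25665 ≈ -0.15363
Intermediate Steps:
a(f) = -4*f
y(c) = -87
P = 112 (P = -14*(-8) = 112)
b = -112/87 (b = 112/(-87) = 112*(-1/87) = -112/87 ≈ -1.2874)
(b + a(45))/(352 + 828) = (-112/87 - 4*45)/(352 + 828) = (-112/87 - 180)/1180 = -15772/87*1/1180 = -3943/25665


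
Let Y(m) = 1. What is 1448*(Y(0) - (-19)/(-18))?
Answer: -724/9 ≈ -80.444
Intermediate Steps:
1448*(Y(0) - (-19)/(-18)) = 1448*(1 - (-19)/(-18)) = 1448*(1 - (-19)*(-1)/18) = 1448*(1 - 1*19/18) = 1448*(1 - 19/18) = 1448*(-1/18) = -724/9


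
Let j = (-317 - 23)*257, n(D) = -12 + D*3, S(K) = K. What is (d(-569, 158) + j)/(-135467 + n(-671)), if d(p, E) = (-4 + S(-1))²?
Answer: 87355/137492 ≈ 0.63535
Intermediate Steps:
n(D) = -12 + 3*D
j = -87380 (j = -340*257 = -87380)
d(p, E) = 25 (d(p, E) = (-4 - 1)² = (-5)² = 25)
(d(-569, 158) + j)/(-135467 + n(-671)) = (25 - 87380)/(-135467 + (-12 + 3*(-671))) = -87355/(-135467 + (-12 - 2013)) = -87355/(-135467 - 2025) = -87355/(-137492) = -87355*(-1/137492) = 87355/137492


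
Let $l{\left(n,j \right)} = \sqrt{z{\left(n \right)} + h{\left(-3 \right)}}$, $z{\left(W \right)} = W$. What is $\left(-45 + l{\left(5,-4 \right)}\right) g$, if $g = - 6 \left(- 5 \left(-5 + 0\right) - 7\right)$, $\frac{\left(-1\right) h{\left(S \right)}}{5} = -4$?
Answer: $4320$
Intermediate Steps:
$h{\left(S \right)} = 20$ ($h{\left(S \right)} = \left(-5\right) \left(-4\right) = 20$)
$l{\left(n,j \right)} = \sqrt{20 + n}$ ($l{\left(n,j \right)} = \sqrt{n + 20} = \sqrt{20 + n}$)
$g = -108$ ($g = - 6 \left(\left(-5\right) \left(-5\right) - 7\right) = - 6 \left(25 - 7\right) = \left(-6\right) 18 = -108$)
$\left(-45 + l{\left(5,-4 \right)}\right) g = \left(-45 + \sqrt{20 + 5}\right) \left(-108\right) = \left(-45 + \sqrt{25}\right) \left(-108\right) = \left(-45 + 5\right) \left(-108\right) = \left(-40\right) \left(-108\right) = 4320$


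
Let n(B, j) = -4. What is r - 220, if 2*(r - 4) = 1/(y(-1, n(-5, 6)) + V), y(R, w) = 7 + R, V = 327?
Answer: -143855/666 ≈ -216.00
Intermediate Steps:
r = 2665/666 (r = 4 + 1/(2*((7 - 1) + 327)) = 4 + 1/(2*(6 + 327)) = 4 + (1/2)/333 = 4 + (1/2)*(1/333) = 4 + 1/666 = 2665/666 ≈ 4.0015)
r - 220 = 2665/666 - 220 = -143855/666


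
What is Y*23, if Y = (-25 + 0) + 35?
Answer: 230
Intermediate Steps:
Y = 10 (Y = -25 + 35 = 10)
Y*23 = 10*23 = 230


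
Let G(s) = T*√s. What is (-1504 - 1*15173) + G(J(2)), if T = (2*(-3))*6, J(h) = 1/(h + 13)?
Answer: -16677 - 12*√15/5 ≈ -16686.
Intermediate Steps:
J(h) = 1/(13 + h)
T = -36 (T = -6*6 = -36)
G(s) = -36*√s
(-1504 - 1*15173) + G(J(2)) = (-1504 - 1*15173) - 36/√(13 + 2) = (-1504 - 15173) - 36*√15/15 = -16677 - 12*√15/5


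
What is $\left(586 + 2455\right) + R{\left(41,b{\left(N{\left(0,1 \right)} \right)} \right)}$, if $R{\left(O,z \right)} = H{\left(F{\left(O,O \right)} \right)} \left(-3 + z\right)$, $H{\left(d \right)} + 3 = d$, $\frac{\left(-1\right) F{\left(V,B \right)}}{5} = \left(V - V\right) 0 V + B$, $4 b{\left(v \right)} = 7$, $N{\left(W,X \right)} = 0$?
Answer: $3301$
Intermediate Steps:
$b{\left(v \right)} = \frac{7}{4}$ ($b{\left(v \right)} = \frac{1}{4} \cdot 7 = \frac{7}{4}$)
$F{\left(V,B \right)} = - 5 B$ ($F{\left(V,B \right)} = - 5 \left(\left(V - V\right) 0 V + B\right) = - 5 \left(0 \cdot 0 V + B\right) = - 5 \left(0 V + B\right) = - 5 \left(0 + B\right) = - 5 B$)
$H{\left(d \right)} = -3 + d$
$R{\left(O,z \right)} = \left(-3 + z\right) \left(-3 - 5 O\right)$ ($R{\left(O,z \right)} = \left(-3 - 5 O\right) \left(-3 + z\right) = \left(-3 + z\right) \left(-3 - 5 O\right)$)
$\left(586 + 2455\right) + R{\left(41,b{\left(N{\left(0,1 \right)} \right)} \right)} = \left(586 + 2455\right) - \left(-3 + \frac{7}{4}\right) \left(3 + 5 \cdot 41\right) = 3041 - - \frac{5 \left(3 + 205\right)}{4} = 3041 - \left(- \frac{5}{4}\right) 208 = 3041 + 260 = 3301$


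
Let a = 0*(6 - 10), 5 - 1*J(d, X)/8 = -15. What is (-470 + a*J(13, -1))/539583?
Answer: -470/539583 ≈ -0.00087104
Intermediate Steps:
J(d, X) = 160 (J(d, X) = 40 - 8*(-15) = 40 + 120 = 160)
a = 0 (a = 0*(-4) = 0)
(-470 + a*J(13, -1))/539583 = (-470 + 0*160)/539583 = (-470 + 0)*(1/539583) = -470*1/539583 = -470/539583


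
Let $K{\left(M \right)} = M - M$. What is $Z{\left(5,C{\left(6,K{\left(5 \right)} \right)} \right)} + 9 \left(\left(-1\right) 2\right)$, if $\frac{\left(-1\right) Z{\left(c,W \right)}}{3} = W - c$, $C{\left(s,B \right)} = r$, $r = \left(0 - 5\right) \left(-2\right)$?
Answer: $-33$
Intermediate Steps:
$r = 10$ ($r = \left(-5\right) \left(-2\right) = 10$)
$K{\left(M \right)} = 0$
$C{\left(s,B \right)} = 10$
$Z{\left(c,W \right)} = - 3 W + 3 c$ ($Z{\left(c,W \right)} = - 3 \left(W - c\right) = - 3 W + 3 c$)
$Z{\left(5,C{\left(6,K{\left(5 \right)} \right)} \right)} + 9 \left(\left(-1\right) 2\right) = \left(\left(-3\right) 10 + 3 \cdot 5\right) + 9 \left(\left(-1\right) 2\right) = \left(-30 + 15\right) + 9 \left(-2\right) = -15 - 18 = -33$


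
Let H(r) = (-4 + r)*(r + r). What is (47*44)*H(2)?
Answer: -16544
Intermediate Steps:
H(r) = 2*r*(-4 + r) (H(r) = (-4 + r)*(2*r) = 2*r*(-4 + r))
(47*44)*H(2) = (47*44)*(2*2*(-4 + 2)) = 2068*(2*2*(-2)) = 2068*(-8) = -16544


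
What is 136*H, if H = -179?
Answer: -24344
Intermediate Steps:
136*H = 136*(-179) = -24344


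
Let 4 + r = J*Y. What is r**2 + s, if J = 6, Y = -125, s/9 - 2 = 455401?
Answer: 4667143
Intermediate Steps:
s = 4098627 (s = 18 + 9*455401 = 18 + 4098609 = 4098627)
r = -754 (r = -4 + 6*(-125) = -4 - 750 = -754)
r**2 + s = (-754)**2 + 4098627 = 568516 + 4098627 = 4667143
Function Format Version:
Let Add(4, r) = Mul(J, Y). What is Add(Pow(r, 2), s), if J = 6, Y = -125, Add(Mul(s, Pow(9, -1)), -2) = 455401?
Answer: 4667143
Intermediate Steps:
s = 4098627 (s = Add(18, Mul(9, 455401)) = Add(18, 4098609) = 4098627)
r = -754 (r = Add(-4, Mul(6, -125)) = Add(-4, -750) = -754)
Add(Pow(r, 2), s) = Add(Pow(-754, 2), 4098627) = Add(568516, 4098627) = 4667143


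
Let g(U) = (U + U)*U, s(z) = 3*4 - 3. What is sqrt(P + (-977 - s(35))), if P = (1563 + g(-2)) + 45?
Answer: 3*sqrt(70) ≈ 25.100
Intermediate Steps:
s(z) = 9 (s(z) = 12 - 3 = 9)
g(U) = 2*U**2 (g(U) = (2*U)*U = 2*U**2)
P = 1616 (P = (1563 + 2*(-2)**2) + 45 = (1563 + 2*4) + 45 = (1563 + 8) + 45 = 1571 + 45 = 1616)
sqrt(P + (-977 - s(35))) = sqrt(1616 + (-977 - 1*9)) = sqrt(1616 + (-977 - 9)) = sqrt(1616 - 986) = sqrt(630) = 3*sqrt(70)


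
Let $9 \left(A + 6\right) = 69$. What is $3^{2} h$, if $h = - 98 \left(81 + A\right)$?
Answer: $-72912$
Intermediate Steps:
$A = \frac{5}{3}$ ($A = -6 + \frac{1}{9} \cdot 69 = -6 + \frac{23}{3} = \frac{5}{3} \approx 1.6667$)
$h = - \frac{24304}{3}$ ($h = - 98 \left(81 + \frac{5}{3}\right) = \left(-98\right) \frac{248}{3} = - \frac{24304}{3} \approx -8101.3$)
$3^{2} h = 3^{2} \left(- \frac{24304}{3}\right) = 9 \left(- \frac{24304}{3}\right) = -72912$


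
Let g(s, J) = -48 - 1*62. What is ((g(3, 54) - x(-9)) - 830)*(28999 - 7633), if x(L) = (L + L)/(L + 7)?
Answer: -20276334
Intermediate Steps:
g(s, J) = -110 (g(s, J) = -48 - 62 = -110)
x(L) = 2*L/(7 + L) (x(L) = (2*L)/(7 + L) = 2*L/(7 + L))
((g(3, 54) - x(-9)) - 830)*(28999 - 7633) = ((-110 - 2*(-9)/(7 - 9)) - 830)*(28999 - 7633) = ((-110 - 2*(-9)/(-2)) - 830)*21366 = ((-110 - 2*(-9)*(-1)/2) - 830)*21366 = ((-110 - 1*9) - 830)*21366 = ((-110 - 9) - 830)*21366 = (-119 - 830)*21366 = -949*21366 = -20276334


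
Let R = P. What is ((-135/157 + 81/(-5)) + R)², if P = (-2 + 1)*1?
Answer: 200987329/616225 ≈ 326.16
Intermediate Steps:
P = -1 (P = -1*1 = -1)
R = -1
((-135/157 + 81/(-5)) + R)² = ((-135/157 + 81/(-5)) - 1)² = ((-135*1/157 + 81*(-⅕)) - 1)² = ((-135/157 - 81/5) - 1)² = (-13392/785 - 1)² = (-14177/785)² = 200987329/616225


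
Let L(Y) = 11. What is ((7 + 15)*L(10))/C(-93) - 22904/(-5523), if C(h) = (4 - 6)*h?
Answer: 133255/24459 ≈ 5.4481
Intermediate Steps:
C(h) = -2*h
((7 + 15)*L(10))/C(-93) - 22904/(-5523) = ((7 + 15)*11)/((-2*(-93))) - 22904/(-5523) = (22*11)/186 - 22904*(-1/5523) = 242*(1/186) + 3272/789 = 121/93 + 3272/789 = 133255/24459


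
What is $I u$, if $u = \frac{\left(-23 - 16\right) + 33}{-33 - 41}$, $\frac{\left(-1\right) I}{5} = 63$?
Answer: $- \frac{945}{37} \approx -25.541$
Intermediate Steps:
$I = -315$ ($I = \left(-5\right) 63 = -315$)
$u = \frac{3}{37}$ ($u = \frac{\left(-23 - 16\right) + 33}{-74} = \left(-39 + 33\right) \left(- \frac{1}{74}\right) = \left(-6\right) \left(- \frac{1}{74}\right) = \frac{3}{37} \approx 0.081081$)
$I u = \left(-315\right) \frac{3}{37} = - \frac{945}{37}$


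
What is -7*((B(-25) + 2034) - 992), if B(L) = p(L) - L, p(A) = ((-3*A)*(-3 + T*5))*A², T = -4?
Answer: 7539406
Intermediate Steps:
p(A) = 69*A³ (p(A) = ((-3*A)*(-3 - 4*5))*A² = ((-3*A)*(-3 - 20))*A² = (-3*A*(-23))*A² = (69*A)*A² = 69*A³)
B(L) = -L + 69*L³ (B(L) = 69*L³ - L = -L + 69*L³)
-7*((B(-25) + 2034) - 992) = -7*(((-1*(-25) + 69*(-25)³) + 2034) - 992) = -7*(((25 + 69*(-15625)) + 2034) - 992) = -7*(((25 - 1078125) + 2034) - 992) = -7*((-1078100 + 2034) - 992) = -7*(-1076066 - 992) = -7*(-1077058) = 7539406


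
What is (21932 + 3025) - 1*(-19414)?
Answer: 44371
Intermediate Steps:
(21932 + 3025) - 1*(-19414) = 24957 + 19414 = 44371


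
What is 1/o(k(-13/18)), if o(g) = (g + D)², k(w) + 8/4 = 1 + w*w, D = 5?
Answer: 104976/2146225 ≈ 0.048912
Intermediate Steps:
k(w) = -1 + w² (k(w) = -2 + (1 + w*w) = -2 + (1 + w²) = -1 + w²)
o(g) = (5 + g)² (o(g) = (g + 5)² = (5 + g)²)
1/o(k(-13/18)) = 1/((5 + (-1 + (-13/18)²))²) = 1/((5 + (-1 + 169/324))²) = 1/((5 - 155/324)²) = 1/((1465/324)²) = 1/(2146225/104976) = 104976/2146225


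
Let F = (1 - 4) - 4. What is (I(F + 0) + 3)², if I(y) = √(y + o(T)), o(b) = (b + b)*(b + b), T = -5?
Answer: (3 + √93)² ≈ 159.86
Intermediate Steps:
F = -7 (F = -3 - 4 = -7)
o(b) = 4*b² (o(b) = (2*b)*(2*b) = 4*b²)
I(y) = √(100 + y) (I(y) = √(y + 4*(-5)²) = √(y + 4*25) = √(y + 100) = √(100 + y))
(I(F + 0) + 3)² = (√(100 + (-7 + 0)) + 3)² = (√(100 - 7) + 3)² = (√93 + 3)² = (3 + √93)²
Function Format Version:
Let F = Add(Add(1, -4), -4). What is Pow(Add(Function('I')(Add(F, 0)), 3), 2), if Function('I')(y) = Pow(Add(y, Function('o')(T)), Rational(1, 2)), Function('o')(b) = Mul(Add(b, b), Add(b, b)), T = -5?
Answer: Pow(Add(3, Pow(93, Rational(1, 2))), 2) ≈ 159.86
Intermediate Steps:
F = -7 (F = Add(-3, -4) = -7)
Function('o')(b) = Mul(4, Pow(b, 2)) (Function('o')(b) = Mul(Mul(2, b), Mul(2, b)) = Mul(4, Pow(b, 2)))
Function('I')(y) = Pow(Add(100, y), Rational(1, 2)) (Function('I')(y) = Pow(Add(y, Mul(4, Pow(-5, 2))), Rational(1, 2)) = Pow(Add(y, Mul(4, 25)), Rational(1, 2)) = Pow(Add(y, 100), Rational(1, 2)) = Pow(Add(100, y), Rational(1, 2)))
Pow(Add(Function('I')(Add(F, 0)), 3), 2) = Pow(Add(Pow(Add(100, Add(-7, 0)), Rational(1, 2)), 3), 2) = Pow(Add(Pow(Add(100, -7), Rational(1, 2)), 3), 2) = Pow(Add(Pow(93, Rational(1, 2)), 3), 2) = Pow(Add(3, Pow(93, Rational(1, 2))), 2)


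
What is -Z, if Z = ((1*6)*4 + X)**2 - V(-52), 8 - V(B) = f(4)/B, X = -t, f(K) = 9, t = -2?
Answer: -34727/52 ≈ -667.83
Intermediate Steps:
X = 2 (X = -1*(-2) = 2)
V(B) = 8 - 9/B
Z = 34727/52 (Z = ((1*6)*4 + 2)**2 - (8 - 9/(-52)) = (6*4 + 2)**2 - (8 - 9*(-1/52)) = (24 + 2)**2 - (8 + 9/52) = 26**2 - 1*425/52 = 676 - 425/52 = 34727/52 ≈ 667.83)
-Z = -1*34727/52 = -34727/52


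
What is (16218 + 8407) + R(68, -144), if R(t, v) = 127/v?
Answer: 3545873/144 ≈ 24624.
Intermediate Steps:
(16218 + 8407) + R(68, -144) = (16218 + 8407) + 127/(-144) = 24625 + 127*(-1/144) = 24625 - 127/144 = 3545873/144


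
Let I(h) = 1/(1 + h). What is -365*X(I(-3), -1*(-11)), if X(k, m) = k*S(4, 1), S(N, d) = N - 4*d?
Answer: 0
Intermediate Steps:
X(k, m) = 0 (X(k, m) = k*(4 - 4*1) = k*(4 - 4) = k*0 = 0)
-365*X(I(-3), -1*(-11)) = -365*0 = 0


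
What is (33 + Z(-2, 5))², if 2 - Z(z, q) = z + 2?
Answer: 1225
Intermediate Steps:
Z(z, q) = -z (Z(z, q) = 2 - (z + 2) = 2 - (2 + z) = 2 + (-2 - z) = -z)
(33 + Z(-2, 5))² = (33 - 1*(-2))² = (33 + 2)² = 35² = 1225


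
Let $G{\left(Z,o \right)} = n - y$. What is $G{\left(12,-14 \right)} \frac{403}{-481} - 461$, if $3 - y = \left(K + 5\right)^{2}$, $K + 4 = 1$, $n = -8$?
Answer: $- \frac{16840}{37} \approx -455.14$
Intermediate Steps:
$K = -3$ ($K = -4 + 1 = -3$)
$y = -1$ ($y = 3 - \left(-3 + 5\right)^{2} = 3 - 2^{2} = 3 - 4 = -1$)
$G{\left(Z,o \right)} = -7$ ($G{\left(Z,o \right)} = -8 - -1 = -8 + 1 = -7$)
$G{\left(12,-14 \right)} \frac{403}{-481} - 461 = - 7 \frac{403}{-481} - 461 = - 7 \cdot 403 \left(- \frac{1}{481}\right) - 461 = \left(-7\right) \left(- \frac{31}{37}\right) - 461 = \frac{217}{37} - 461 = - \frac{16840}{37}$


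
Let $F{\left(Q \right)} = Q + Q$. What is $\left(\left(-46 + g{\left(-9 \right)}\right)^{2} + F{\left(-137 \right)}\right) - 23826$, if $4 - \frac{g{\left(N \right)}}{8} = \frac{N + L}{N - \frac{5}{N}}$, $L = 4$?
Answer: $- \frac{8573364}{361} \approx -23749.0$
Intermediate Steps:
$g{\left(N \right)} = 32 - \frac{8 \left(4 + N\right)}{N - \frac{5}{N}}$ ($g{\left(N \right)} = 32 - 8 \frac{N + 4}{N - \frac{5}{N}} = 32 - 8 \frac{4 + N}{N - \frac{5}{N}} = 32 - \frac{8 \left(4 + N\right)}{N - \frac{5}{N}}$)
$F{\left(Q \right)} = 2 Q$
$\left(\left(-46 + g{\left(-9 \right)}\right)^{2} + F{\left(-137 \right)}\right) - 23826 = \left(\left(-46 + \frac{8 \left(-20 - -36 + 3 \left(-9\right)^{2}\right)}{-5 + \left(-9\right)^{2}}\right)^{2} + 2 \left(-137\right)\right) - 23826 = \left(\left(-46 + \frac{8 \left(-20 + 36 + 3 \cdot 81\right)}{-5 + 81}\right)^{2} - 274\right) - 23826 = \left(\left(-46 + \frac{8 \left(-20 + 36 + 243\right)}{76}\right)^{2} - 274\right) - 23826 = \left(\left(-46 + 8 \cdot \frac{1}{76} \cdot 259\right)^{2} - 274\right) - 23826 = \left(\left(-46 + \frac{518}{19}\right)^{2} - 274\right) - 23826 = \left(\left(- \frac{356}{19}\right)^{2} - 274\right) - 23826 = \left(\frac{126736}{361} - 274\right) - 23826 = \frac{27822}{361} - 23826 = - \frac{8573364}{361}$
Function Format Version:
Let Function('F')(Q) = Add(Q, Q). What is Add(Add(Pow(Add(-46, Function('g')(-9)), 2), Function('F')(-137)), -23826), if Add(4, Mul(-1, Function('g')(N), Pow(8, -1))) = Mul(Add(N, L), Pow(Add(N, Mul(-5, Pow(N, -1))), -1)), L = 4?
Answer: Rational(-8573364, 361) ≈ -23749.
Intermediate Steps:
Function('g')(N) = Add(32, Mul(-8, Pow(Add(N, Mul(-5, Pow(N, -1))), -1), Add(4, N))) (Function('g')(N) = Add(32, Mul(-8, Mul(Add(N, 4), Pow(Add(N, Mul(-5, Pow(N, -1))), -1)))) = Add(32, Mul(-8, Mul(Add(4, N), Pow(Add(N, Mul(-5, Pow(N, -1))), -1)))) = Add(32, Mul(-8, Mul(Pow(Add(N, Mul(-5, Pow(N, -1))), -1), Add(4, N)))) = Add(32, Mul(-8, Pow(Add(N, Mul(-5, Pow(N, -1))), -1), Add(4, N))))
Function('F')(Q) = Mul(2, Q)
Add(Add(Pow(Add(-46, Function('g')(-9)), 2), Function('F')(-137)), -23826) = Add(Add(Pow(Add(-46, Mul(8, Pow(Add(-5, Pow(-9, 2)), -1), Add(-20, Mul(-4, -9), Mul(3, Pow(-9, 2))))), 2), Mul(2, -137)), -23826) = Add(Add(Pow(Add(-46, Mul(8, Pow(Add(-5, 81), -1), Add(-20, 36, Mul(3, 81)))), 2), -274), -23826) = Add(Add(Pow(Add(-46, Mul(8, Pow(76, -1), Add(-20, 36, 243))), 2), -274), -23826) = Add(Add(Pow(Add(-46, Mul(8, Rational(1, 76), 259)), 2), -274), -23826) = Add(Add(Pow(Add(-46, Rational(518, 19)), 2), -274), -23826) = Add(Add(Pow(Rational(-356, 19), 2), -274), -23826) = Add(Add(Rational(126736, 361), -274), -23826) = Add(Rational(27822, 361), -23826) = Rational(-8573364, 361)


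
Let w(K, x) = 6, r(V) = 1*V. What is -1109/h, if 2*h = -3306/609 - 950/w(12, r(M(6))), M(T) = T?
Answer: 46578/3439 ≈ 13.544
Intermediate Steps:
r(V) = V
h = -3439/42 (h = (-3306/609 - 950/6)/2 = (-3306*1/609 - 950*⅙)/2 = (-38/7 - 475/3)/2 = (½)*(-3439/21) = -3439/42 ≈ -81.881)
-1109/h = -1109/(-3439/42) = -1109*(-42/3439) = 46578/3439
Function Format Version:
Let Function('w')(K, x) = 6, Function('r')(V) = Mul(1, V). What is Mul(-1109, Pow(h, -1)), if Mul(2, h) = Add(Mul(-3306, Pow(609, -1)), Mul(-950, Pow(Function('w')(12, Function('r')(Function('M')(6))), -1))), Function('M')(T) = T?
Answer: Rational(46578, 3439) ≈ 13.544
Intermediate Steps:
Function('r')(V) = V
h = Rational(-3439, 42) (h = Mul(Rational(1, 2), Add(Mul(-3306, Pow(609, -1)), Mul(-950, Pow(6, -1)))) = Mul(Rational(1, 2), Add(Mul(-3306, Rational(1, 609)), Mul(-950, Rational(1, 6)))) = Mul(Rational(1, 2), Add(Rational(-38, 7), Rational(-475, 3))) = Mul(Rational(1, 2), Rational(-3439, 21)) = Rational(-3439, 42) ≈ -81.881)
Mul(-1109, Pow(h, -1)) = Mul(-1109, Pow(Rational(-3439, 42), -1)) = Mul(-1109, Rational(-42, 3439)) = Rational(46578, 3439)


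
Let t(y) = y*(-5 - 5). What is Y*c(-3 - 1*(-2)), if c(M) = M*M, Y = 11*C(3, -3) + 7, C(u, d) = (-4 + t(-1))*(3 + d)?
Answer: 7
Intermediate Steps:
t(y) = -10*y (t(y) = y*(-10) = -10*y)
C(u, d) = 18 + 6*d (C(u, d) = (-4 - 10*(-1))*(3 + d) = (-4 + 10)*(3 + d) = 6*(3 + d) = 18 + 6*d)
Y = 7 (Y = 11*(18 + 6*(-3)) + 7 = 11*(18 - 18) + 7 = 11*0 + 7 = 0 + 7 = 7)
c(M) = M**2
Y*c(-3 - 1*(-2)) = 7*(-3 - 1*(-2))**2 = 7*(-3 + 2)**2 = 7*(-1)**2 = 7*1 = 7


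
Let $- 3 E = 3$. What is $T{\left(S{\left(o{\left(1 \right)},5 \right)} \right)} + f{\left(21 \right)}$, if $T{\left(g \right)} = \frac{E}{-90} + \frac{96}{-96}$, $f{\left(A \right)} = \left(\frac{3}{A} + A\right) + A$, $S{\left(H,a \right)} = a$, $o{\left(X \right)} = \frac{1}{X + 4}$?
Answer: $\frac{25927}{630} \approx 41.154$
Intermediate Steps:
$E = -1$ ($E = \left(- \frac{1}{3}\right) 3 = -1$)
$o{\left(X \right)} = \frac{1}{4 + X}$
$f{\left(A \right)} = 2 A + \frac{3}{A}$ ($f{\left(A \right)} = \left(A + \frac{3}{A}\right) + A = 2 A + \frac{3}{A}$)
$T{\left(g \right)} = - \frac{89}{90}$ ($T{\left(g \right)} = - \frac{1}{-90} + \frac{96}{-96} = \left(-1\right) \left(- \frac{1}{90}\right) + 96 \left(- \frac{1}{96}\right) = \frac{1}{90} - 1 = - \frac{89}{90}$)
$T{\left(S{\left(o{\left(1 \right)},5 \right)} \right)} + f{\left(21 \right)} = - \frac{89}{90} + \left(2 \cdot 21 + \frac{3}{21}\right) = - \frac{89}{90} + \left(42 + 3 \cdot \frac{1}{21}\right) = - \frac{89}{90} + \left(42 + \frac{1}{7}\right) = - \frac{89}{90} + \frac{295}{7} = \frac{25927}{630}$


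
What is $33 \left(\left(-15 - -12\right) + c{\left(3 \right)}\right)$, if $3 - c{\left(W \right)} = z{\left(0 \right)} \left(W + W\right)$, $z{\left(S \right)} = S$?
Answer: $0$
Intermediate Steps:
$c{\left(W \right)} = 3$ ($c{\left(W \right)} = 3 - 0 \left(W + W\right) = 3 - 0 \cdot 2 W = 3 - 0 = 3 + 0 = 3$)
$33 \left(\left(-15 - -12\right) + c{\left(3 \right)}\right) = 33 \left(\left(-15 - -12\right) + 3\right) = 33 \left(\left(-15 + 12\right) + 3\right) = 33 \left(-3 + 3\right) = 33 \cdot 0 = 0$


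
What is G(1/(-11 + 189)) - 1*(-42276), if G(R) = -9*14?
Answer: 42150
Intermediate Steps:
G(R) = -126
G(1/(-11 + 189)) - 1*(-42276) = -126 - 1*(-42276) = -126 + 42276 = 42150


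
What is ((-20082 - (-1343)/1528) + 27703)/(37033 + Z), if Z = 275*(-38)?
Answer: 3882077/13539608 ≈ 0.28672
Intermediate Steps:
Z = -10450
((-20082 - (-1343)/1528) + 27703)/(37033 + Z) = ((-20082 - (-1343)/1528) + 27703)/(37033 - 10450) = ((-20082 - (-1343)/1528) + 27703)/26583 = ((-20082 - 1*(-1343/1528)) + 27703)*(1/26583) = ((-20082 + 1343/1528) + 27703)*(1/26583) = (-30683953/1528 + 27703)*(1/26583) = (11646231/1528)*(1/26583) = 3882077/13539608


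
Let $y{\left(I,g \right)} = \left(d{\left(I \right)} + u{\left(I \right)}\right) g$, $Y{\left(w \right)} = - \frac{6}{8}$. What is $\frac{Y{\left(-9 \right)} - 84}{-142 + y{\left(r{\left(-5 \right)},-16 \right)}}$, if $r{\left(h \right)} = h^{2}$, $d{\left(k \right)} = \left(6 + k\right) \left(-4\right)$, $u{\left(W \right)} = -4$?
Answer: $- \frac{339}{7624} \approx -0.044465$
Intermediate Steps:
$Y{\left(w \right)} = - \frac{3}{4}$ ($Y{\left(w \right)} = \left(-6\right) \frac{1}{8} = - \frac{3}{4}$)
$d{\left(k \right)} = -24 - 4 k$
$y{\left(I,g \right)} = g \left(-28 - 4 I\right)$ ($y{\left(I,g \right)} = \left(\left(-24 - 4 I\right) - 4\right) g = \left(-28 - 4 I\right) g = g \left(-28 - 4 I\right)$)
$\frac{Y{\left(-9 \right)} - 84}{-142 + y{\left(r{\left(-5 \right)},-16 \right)}} = \frac{- \frac{3}{4} - 84}{-142 - - 64 \left(7 + \left(-5\right)^{2}\right)} = - \frac{339}{4 \left(-142 - - 64 \left(7 + 25\right)\right)} = - \frac{339}{4 \left(-142 - \left(-64\right) 32\right)} = - \frac{339}{4 \left(-142 + 2048\right)} = - \frac{339}{4 \cdot 1906} = \left(- \frac{339}{4}\right) \frac{1}{1906} = - \frac{339}{7624}$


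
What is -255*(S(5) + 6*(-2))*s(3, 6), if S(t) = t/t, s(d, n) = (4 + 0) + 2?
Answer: 16830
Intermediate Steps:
s(d, n) = 6 (s(d, n) = 4 + 2 = 6)
S(t) = 1
-255*(S(5) + 6*(-2))*s(3, 6) = -255*(1 + 6*(-2))*6 = -255*(1 - 12)*6 = -(-2805)*6 = -255*(-66) = 16830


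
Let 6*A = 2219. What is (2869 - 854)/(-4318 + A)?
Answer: -12090/23689 ≈ -0.51036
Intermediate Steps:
A = 2219/6 (A = (⅙)*2219 = 2219/6 ≈ 369.83)
(2869 - 854)/(-4318 + A) = (2869 - 854)/(-4318 + 2219/6) = 2015/(-23689/6) = 2015*(-6/23689) = -12090/23689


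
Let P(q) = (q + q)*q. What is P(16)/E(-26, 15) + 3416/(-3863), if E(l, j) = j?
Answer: 1926616/57945 ≈ 33.249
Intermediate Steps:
P(q) = 2*q**2 (P(q) = (2*q)*q = 2*q**2)
P(16)/E(-26, 15) + 3416/(-3863) = (2*16**2)/15 + 3416/(-3863) = (2*256)*(1/15) + 3416*(-1/3863) = 512*(1/15) - 3416/3863 = 512/15 - 3416/3863 = 1926616/57945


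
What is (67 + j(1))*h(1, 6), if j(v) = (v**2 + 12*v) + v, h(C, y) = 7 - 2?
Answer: 405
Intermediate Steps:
h(C, y) = 5
j(v) = v**2 + 13*v
(67 + j(1))*h(1, 6) = (67 + 1*(13 + 1))*5 = (67 + 1*14)*5 = (67 + 14)*5 = 81*5 = 405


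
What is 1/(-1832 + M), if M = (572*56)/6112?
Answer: -191/348911 ≈ -0.00054742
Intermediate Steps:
M = 1001/191 (M = 32032*(1/6112) = 1001/191 ≈ 5.2408)
1/(-1832 + M) = 1/(-1832 + 1001/191) = 1/(-348911/191) = -191/348911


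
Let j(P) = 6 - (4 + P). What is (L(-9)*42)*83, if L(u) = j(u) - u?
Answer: 69720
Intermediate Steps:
j(P) = 2 - P (j(P) = 6 + (-4 - P) = 2 - P)
L(u) = 2 - 2*u (L(u) = (2 - u) - u = 2 - 2*u)
(L(-9)*42)*83 = ((2 - 2*(-9))*42)*83 = ((2 + 18)*42)*83 = (20*42)*83 = 840*83 = 69720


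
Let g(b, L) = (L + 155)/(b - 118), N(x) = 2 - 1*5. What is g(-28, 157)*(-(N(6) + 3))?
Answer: 0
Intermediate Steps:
N(x) = -3 (N(x) = 2 - 5 = -3)
g(b, L) = (155 + L)/(-118 + b)
g(-28, 157)*(-(N(6) + 3)) = ((155 + 157)/(-118 - 28))*(-(-3 + 3)) = (312/(-146))*(-1*0) = -1/146*312*0 = -156/73*0 = 0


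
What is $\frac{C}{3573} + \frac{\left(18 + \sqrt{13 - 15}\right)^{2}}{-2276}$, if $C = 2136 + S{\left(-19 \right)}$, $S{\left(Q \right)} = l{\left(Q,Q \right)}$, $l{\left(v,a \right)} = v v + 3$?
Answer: $\frac{2269747}{4066074} - \frac{9 i \sqrt{2}}{569} \approx 0.55822 - 0.022369 i$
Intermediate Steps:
$l{\left(v,a \right)} = 3 + v^{2}$ ($l{\left(v,a \right)} = v^{2} + 3 = 3 + v^{2}$)
$S{\left(Q \right)} = 3 + Q^{2}$
$C = 2500$ ($C = 2136 + \left(3 + \left(-19\right)^{2}\right) = 2136 + \left(3 + 361\right) = 2136 + 364 = 2500$)
$\frac{C}{3573} + \frac{\left(18 + \sqrt{13 - 15}\right)^{2}}{-2276} = \frac{2500}{3573} + \frac{\left(18 + \sqrt{13 - 15}\right)^{2}}{-2276} = 2500 \cdot \frac{1}{3573} + \left(18 + \sqrt{-2}\right)^{2} \left(- \frac{1}{2276}\right) = \frac{2500}{3573} + \left(18 + i \sqrt{2}\right)^{2} \left(- \frac{1}{2276}\right) = \frac{2500}{3573} - \frac{\left(18 + i \sqrt{2}\right)^{2}}{2276}$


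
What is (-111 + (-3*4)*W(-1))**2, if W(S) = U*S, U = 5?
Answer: 2601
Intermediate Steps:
W(S) = 5*S
(-111 + (-3*4)*W(-1))**2 = (-111 + (-3*4)*(5*(-1)))**2 = (-111 - 12*(-5))**2 = (-111 + 60)**2 = (-51)**2 = 2601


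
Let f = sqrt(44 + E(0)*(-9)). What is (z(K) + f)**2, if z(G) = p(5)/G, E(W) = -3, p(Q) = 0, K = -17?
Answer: 71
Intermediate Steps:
z(G) = 0 (z(G) = 0/G = 0)
f = sqrt(71) (f = sqrt(44 - 3*(-9)) = sqrt(44 + 27) = sqrt(71) ≈ 8.4261)
(z(K) + f)**2 = (0 + sqrt(71))**2 = (sqrt(71))**2 = 71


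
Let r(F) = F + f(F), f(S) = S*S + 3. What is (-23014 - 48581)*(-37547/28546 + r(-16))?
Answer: -493943283945/28546 ≈ -1.7303e+7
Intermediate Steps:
f(S) = 3 + S² (f(S) = S² + 3 = 3 + S²)
r(F) = 3 + F + F² (r(F) = F + (3 + F²) = 3 + F + F²)
(-23014 - 48581)*(-37547/28546 + r(-16)) = (-23014 - 48581)*(-37547/28546 + (3 - 16 + (-16)²)) = -71595*(-37547*1/28546 + (3 - 16 + 256)) = -71595*(-37547/28546 + 243) = -71595*6899131/28546 = -493943283945/28546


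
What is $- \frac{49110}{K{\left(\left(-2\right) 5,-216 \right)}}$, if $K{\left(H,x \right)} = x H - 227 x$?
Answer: $- \frac{8185}{8532} \approx -0.95933$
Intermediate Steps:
$K{\left(H,x \right)} = - 227 x + H x$ ($K{\left(H,x \right)} = H x - 227 x = - 227 x + H x$)
$- \frac{49110}{K{\left(\left(-2\right) 5,-216 \right)}} = - \frac{49110}{\left(-216\right) \left(-227 - 10\right)} = - \frac{49110}{\left(-216\right) \left(-237\right)} = - \frac{49110}{51192} = \left(-49110\right) \frac{1}{51192} = - \frac{8185}{8532}$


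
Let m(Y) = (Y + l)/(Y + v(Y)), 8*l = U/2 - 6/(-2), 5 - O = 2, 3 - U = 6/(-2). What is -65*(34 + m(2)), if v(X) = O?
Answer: -8983/4 ≈ -2245.8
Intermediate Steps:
U = 6 (U = 3 - 6/(-2) = 3 - 6*(-1)/2 = 3 - 1*(-3) = 3 + 3 = 6)
O = 3 (O = 5 - 1*2 = 5 - 2 = 3)
v(X) = 3
l = ¾ (l = (6/2 - 6/(-2))/8 = (6*(½) - 6*(-½))/8 = (3 + 3)/8 = (⅛)*6 = ¾ ≈ 0.75000)
m(Y) = (¾ + Y)/(3 + Y) (m(Y) = (Y + ¾)/(Y + 3) = (¾ + Y)/(3 + Y))
-65*(34 + m(2)) = -65*(34 + (¾ + 2)/(3 + 2)) = -65*(34 + (11/4)/5) = -65*(34 + (⅕)*(11/4)) = -65*(34 + 11/20) = -65*691/20 = -8983/4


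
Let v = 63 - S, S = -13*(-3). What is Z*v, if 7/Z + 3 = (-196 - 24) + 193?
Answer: -28/5 ≈ -5.6000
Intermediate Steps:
S = 39
v = 24 (v = 63 - 1*39 = 63 - 39 = 24)
Z = -7/30 (Z = 7/(-3 + ((-196 - 24) + 193)) = 7/(-3 + (-220 + 193)) = 7/(-3 - 27) = 7/(-30) = 7*(-1/30) = -7/30 ≈ -0.23333)
Z*v = -7/30*24 = -28/5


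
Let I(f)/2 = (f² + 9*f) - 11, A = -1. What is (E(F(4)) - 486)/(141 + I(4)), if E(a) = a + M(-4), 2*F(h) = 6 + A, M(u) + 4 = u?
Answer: -983/446 ≈ -2.2040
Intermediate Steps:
M(u) = -4 + u
I(f) = -22 + 2*f² + 18*f (I(f) = 2*((f² + 9*f) - 11) = 2*(-11 + f² + 9*f) = -22 + 2*f² + 18*f)
F(h) = 5/2 (F(h) = (6 - 1)/2 = (½)*5 = 5/2)
E(a) = -8 + a (E(a) = a + (-4 - 4) = a - 8 = -8 + a)
(E(F(4)) - 486)/(141 + I(4)) = ((-8 + 5/2) - 486)/(141 + (-22 + 2*4² + 18*4)) = (-11/2 - 486)/(141 + (-22 + 2*16 + 72)) = -983/(2*(141 + (-22 + 32 + 72))) = -983/(2*(141 + 82)) = -983/2/223 = -983/2*1/223 = -983/446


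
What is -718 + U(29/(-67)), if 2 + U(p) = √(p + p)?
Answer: -720 + I*√3886/67 ≈ -720.0 + 0.93042*I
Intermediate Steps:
U(p) = -2 + √2*√p (U(p) = -2 + √(p + p) = -2 + √(2*p) = -2 + √2*√p)
-718 + U(29/(-67)) = -718 + (-2 + √2*√(29/(-67))) = -718 + (-2 + √2*√(29*(-1/67))) = -718 + (-2 + √2*√(-29/67)) = -718 + (-2 + √2*(I*√1943/67)) = -718 + (-2 + I*√3886/67) = -720 + I*√3886/67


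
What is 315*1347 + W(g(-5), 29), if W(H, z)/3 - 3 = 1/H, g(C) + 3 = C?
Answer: 3394509/8 ≈ 4.2431e+5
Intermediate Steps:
g(C) = -3 + C
W(H, z) = 9 + 3/H
315*1347 + W(g(-5), 29) = 315*1347 + (9 + 3/(-3 - 5)) = 424305 + (9 + 3/(-8)) = 424305 + (9 + 3*(-⅛)) = 424305 + (9 - 3/8) = 424305 + 69/8 = 3394509/8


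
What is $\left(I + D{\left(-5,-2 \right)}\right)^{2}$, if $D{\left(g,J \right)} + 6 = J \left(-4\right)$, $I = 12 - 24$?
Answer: $100$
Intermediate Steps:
$I = -12$ ($I = 12 - 24 = -12$)
$D{\left(g,J \right)} = -6 - 4 J$ ($D{\left(g,J \right)} = -6 + J \left(-4\right) = -6 - 4 J$)
$\left(I + D{\left(-5,-2 \right)}\right)^{2} = \left(-12 - -2\right)^{2} = \left(-12 + \left(-6 + 8\right)\right)^{2} = \left(-12 + 2\right)^{2} = \left(-10\right)^{2} = 100$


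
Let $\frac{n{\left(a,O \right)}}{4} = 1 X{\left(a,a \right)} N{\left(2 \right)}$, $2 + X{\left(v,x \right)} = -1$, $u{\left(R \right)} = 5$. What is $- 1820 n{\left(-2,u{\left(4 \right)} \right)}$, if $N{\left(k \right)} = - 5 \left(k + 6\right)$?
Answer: $-873600$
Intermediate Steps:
$N{\left(k \right)} = -30 - 5 k$ ($N{\left(k \right)} = - 5 \left(6 + k\right) = -30 - 5 k$)
$X{\left(v,x \right)} = -3$ ($X{\left(v,x \right)} = -2 - 1 = -3$)
$n{\left(a,O \right)} = 480$ ($n{\left(a,O \right)} = 4 \cdot 1 \left(-3\right) \left(-30 - 10\right) = 4 \left(- 3 \left(-30 - 10\right)\right) = 4 \left(\left(-3\right) \left(-40\right)\right) = 4 \cdot 120 = 480$)
$- 1820 n{\left(-2,u{\left(4 \right)} \right)} = \left(-1820\right) 480 = -873600$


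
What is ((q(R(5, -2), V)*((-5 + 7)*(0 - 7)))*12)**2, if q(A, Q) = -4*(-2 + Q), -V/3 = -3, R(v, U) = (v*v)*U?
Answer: 22127616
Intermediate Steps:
R(v, U) = U*v**2 (R(v, U) = v**2*U = U*v**2)
V = 9 (V = -3*(-3) = 9)
q(A, Q) = 8 - 4*Q
((q(R(5, -2), V)*((-5 + 7)*(0 - 7)))*12)**2 = (((8 - 4*9)*((-5 + 7)*(0 - 7)))*12)**2 = (((8 - 36)*(2*(-7)))*12)**2 = (-28*(-14)*12)**2 = (392*12)**2 = 4704**2 = 22127616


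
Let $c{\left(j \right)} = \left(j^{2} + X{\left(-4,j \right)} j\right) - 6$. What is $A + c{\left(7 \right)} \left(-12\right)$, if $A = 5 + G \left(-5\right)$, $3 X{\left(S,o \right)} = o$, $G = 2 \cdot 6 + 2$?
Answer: $-777$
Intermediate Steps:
$G = 14$ ($G = 12 + 2 = 14$)
$X{\left(S,o \right)} = \frac{o}{3}$
$A = -65$ ($A = 5 + 14 \left(-5\right) = 5 - 70 = -65$)
$c{\left(j \right)} = -6 + \frac{4 j^{2}}{3}$ ($c{\left(j \right)} = \left(j^{2} + \frac{j}{3} j\right) - 6 = \left(j^{2} + \frac{j^{2}}{3}\right) - 6 = \frac{4 j^{2}}{3} - 6 = -6 + \frac{4 j^{2}}{3}$)
$A + c{\left(7 \right)} \left(-12\right) = -65 + \left(-6 + \frac{4 \cdot 7^{2}}{3}\right) \left(-12\right) = -65 + \left(-6 + \frac{4}{3} \cdot 49\right) \left(-12\right) = -65 + \left(-6 + \frac{196}{3}\right) \left(-12\right) = -65 + \frac{178}{3} \left(-12\right) = -65 - 712 = -777$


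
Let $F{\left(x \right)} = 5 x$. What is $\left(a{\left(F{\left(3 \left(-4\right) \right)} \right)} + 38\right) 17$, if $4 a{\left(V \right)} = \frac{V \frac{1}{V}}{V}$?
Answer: $\frac{155023}{240} \approx 645.93$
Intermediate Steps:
$a{\left(V \right)} = \frac{1}{4 V}$ ($a{\left(V \right)} = \frac{\frac{V}{V} \frac{1}{V}}{4} = \frac{1 \frac{1}{V}}{4} = \frac{1}{4 V}$)
$\left(a{\left(F{\left(3 \left(-4\right) \right)} \right)} + 38\right) 17 = \left(\frac{1}{4 \cdot 5 \cdot 3 \left(-4\right)} + 38\right) 17 = \left(\frac{1}{4 \cdot 5 \left(-12\right)} + 38\right) 17 = \left(\frac{1}{4 \left(-60\right)} + 38\right) 17 = \left(\frac{1}{4} \left(- \frac{1}{60}\right) + 38\right) 17 = \left(- \frac{1}{240} + 38\right) 17 = \frac{9119}{240} \cdot 17 = \frac{155023}{240}$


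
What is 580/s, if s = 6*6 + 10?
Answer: 290/23 ≈ 12.609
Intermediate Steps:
s = 46 (s = 36 + 10 = 46)
580/s = 580/46 = 580*(1/46) = 290/23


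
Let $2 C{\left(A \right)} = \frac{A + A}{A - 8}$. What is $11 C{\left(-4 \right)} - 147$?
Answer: $- \frac{430}{3} \approx -143.33$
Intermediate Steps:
$C{\left(A \right)} = \frac{A}{-8 + A}$ ($C{\left(A \right)} = \frac{\left(A + A\right) \frac{1}{A - 8}}{2} = \frac{2 A \frac{1}{-8 + A}}{2} = \frac{A}{-8 + A}$)
$11 C{\left(-4 \right)} - 147 = 11 \left(- \frac{4}{-8 - 4}\right) - 147 = 11 \left(- \frac{4}{-12}\right) - 147 = 11 \left(\left(-4\right) \left(- \frac{1}{12}\right)\right) - 147 = 11 \cdot \frac{1}{3} - 147 = \frac{11}{3} - 147 = - \frac{430}{3}$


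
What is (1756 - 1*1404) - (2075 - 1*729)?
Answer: -994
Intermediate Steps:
(1756 - 1*1404) - (2075 - 1*729) = (1756 - 1404) - (2075 - 729) = 352 - 1*1346 = 352 - 1346 = -994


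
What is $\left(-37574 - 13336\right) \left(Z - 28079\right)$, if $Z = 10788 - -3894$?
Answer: $682041270$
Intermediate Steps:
$Z = 14682$ ($Z = 10788 + 3894 = 14682$)
$\left(-37574 - 13336\right) \left(Z - 28079\right) = \left(-37574 - 13336\right) \left(14682 - 28079\right) = \left(-50910\right) \left(-13397\right) = 682041270$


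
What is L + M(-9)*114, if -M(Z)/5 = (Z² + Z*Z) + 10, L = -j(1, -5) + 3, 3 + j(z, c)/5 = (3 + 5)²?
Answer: -98342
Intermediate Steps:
j(z, c) = 305 (j(z, c) = -15 + 5*(3 + 5)² = -15 + 5*8² = -15 + 5*64 = -15 + 320 = 305)
L = -302 (L = -1*305 + 3 = -305 + 3 = -302)
M(Z) = -50 - 10*Z² (M(Z) = -5*((Z² + Z*Z) + 10) = -5*((Z² + Z²) + 10) = -5*(2*Z² + 10) = -5*(10 + 2*Z²) = -50 - 10*Z²)
L + M(-9)*114 = -302 + (-50 - 10*(-9)²)*114 = -302 + (-50 - 10*81)*114 = -302 + (-50 - 810)*114 = -302 - 860*114 = -302 - 98040 = -98342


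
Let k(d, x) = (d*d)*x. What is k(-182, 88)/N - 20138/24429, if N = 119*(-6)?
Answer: -33250590/8143 ≈ -4083.3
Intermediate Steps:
k(d, x) = x*d² (k(d, x) = d²*x = x*d²)
N = -714
k(-182, 88)/N - 20138/24429 = (88*(-182)²)/(-714) - 20138/24429 = (88*33124)*(-1/714) - 20138*1/24429 = 2914912*(-1/714) - 20138/24429 = -208208/51 - 20138/24429 = -33250590/8143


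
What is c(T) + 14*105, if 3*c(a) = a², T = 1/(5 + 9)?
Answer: 864361/588 ≈ 1470.0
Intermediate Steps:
T = 1/14 ≈ 0.071429
c(a) = a²/3
c(T) + 14*105 = (1/14)²/3 + 14*105 = (⅓)*(1/196) + 1470 = 1/588 + 1470 = 864361/588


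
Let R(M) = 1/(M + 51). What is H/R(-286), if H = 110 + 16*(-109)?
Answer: 383990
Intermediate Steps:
R(M) = 1/(51 + M)
H = -1634 (H = 110 - 1744 = -1634)
H/R(-286) = -1634/(1/(51 - 286)) = -1634/(1/(-235)) = -1634/(-1/235) = -1634*(-235) = 383990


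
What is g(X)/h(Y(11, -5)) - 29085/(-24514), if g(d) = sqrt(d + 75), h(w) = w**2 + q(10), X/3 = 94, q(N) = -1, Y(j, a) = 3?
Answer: 4155/3502 + sqrt(357)/8 ≈ 3.5483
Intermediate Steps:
X = 282 (X = 3*94 = 282)
h(w) = -1 + w**2 (h(w) = w**2 - 1 = -1 + w**2)
g(d) = sqrt(75 + d)
g(X)/h(Y(11, -5)) - 29085/(-24514) = sqrt(75 + 282)/(-1 + 3**2) - 29085/(-24514) = sqrt(357)/(-1 + 9) - 29085*(-1/24514) = sqrt(357)/8 + 4155/3502 = 4155/3502 + sqrt(357)/8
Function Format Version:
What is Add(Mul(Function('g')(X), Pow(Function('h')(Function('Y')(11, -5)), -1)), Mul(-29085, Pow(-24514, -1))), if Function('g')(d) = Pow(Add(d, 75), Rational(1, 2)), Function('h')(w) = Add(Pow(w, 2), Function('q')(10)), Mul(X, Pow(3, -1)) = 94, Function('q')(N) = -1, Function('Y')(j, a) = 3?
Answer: Add(Rational(4155, 3502), Mul(Rational(1, 8), Pow(357, Rational(1, 2)))) ≈ 3.5483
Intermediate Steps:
X = 282 (X = Mul(3, 94) = 282)
Function('h')(w) = Add(-1, Pow(w, 2)) (Function('h')(w) = Add(Pow(w, 2), -1) = Add(-1, Pow(w, 2)))
Function('g')(d) = Pow(Add(75, d), Rational(1, 2))
Add(Mul(Function('g')(X), Pow(Function('h')(Function('Y')(11, -5)), -1)), Mul(-29085, Pow(-24514, -1))) = Add(Mul(Pow(Add(75, 282), Rational(1, 2)), Pow(Add(-1, Pow(3, 2)), -1)), Mul(-29085, Pow(-24514, -1))) = Add(Mul(Pow(357, Rational(1, 2)), Pow(Add(-1, 9), -1)), Mul(-29085, Rational(-1, 24514))) = Add(Mul(Pow(357, Rational(1, 2)), Pow(8, -1)), Rational(4155, 3502)) = Add(Mul(Pow(357, Rational(1, 2)), Rational(1, 8)), Rational(4155, 3502)) = Add(Mul(Rational(1, 8), Pow(357, Rational(1, 2))), Rational(4155, 3502)) = Add(Rational(4155, 3502), Mul(Rational(1, 8), Pow(357, Rational(1, 2))))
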